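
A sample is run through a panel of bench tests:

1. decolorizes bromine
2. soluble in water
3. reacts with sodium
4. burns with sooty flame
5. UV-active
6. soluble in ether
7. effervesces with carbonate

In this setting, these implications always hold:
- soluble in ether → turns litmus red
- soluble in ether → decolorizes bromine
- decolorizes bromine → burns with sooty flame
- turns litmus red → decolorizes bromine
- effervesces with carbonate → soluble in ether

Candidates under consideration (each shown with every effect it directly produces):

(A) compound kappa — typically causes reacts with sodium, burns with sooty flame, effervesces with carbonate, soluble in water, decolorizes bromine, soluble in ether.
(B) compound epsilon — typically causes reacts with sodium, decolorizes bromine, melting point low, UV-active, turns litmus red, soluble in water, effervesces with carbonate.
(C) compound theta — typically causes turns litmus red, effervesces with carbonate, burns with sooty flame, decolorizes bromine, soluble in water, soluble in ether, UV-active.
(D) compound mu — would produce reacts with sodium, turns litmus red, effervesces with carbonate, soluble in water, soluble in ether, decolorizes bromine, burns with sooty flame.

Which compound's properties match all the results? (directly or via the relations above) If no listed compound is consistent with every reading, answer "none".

Testing each hypothesis:
(A) compound kappa — does not account for UV-active
(B) compound epsilon — decolorizes bromine +; soluble in water +; reacts with sodium +; burns with sooty flame + (through decolorizes bromine → burns with sooty flame); UV-active +; soluble in ether + (through effervesces with carbonate → soluble in ether); effervesces with carbonate +
(C) compound theta — decolorizes bromine +; soluble in water +; reacts with sodium -; burns with sooty flame +; UV-active +; soluble in ether +; effervesces with carbonate +
(D) compound mu — decolorizes bromine +; soluble in water +; reacts with sodium +; burns with sooty flame +; UV-active -; soluble in ether +; effervesces with carbonate +
(B) is the only candidate with no mismatches.

B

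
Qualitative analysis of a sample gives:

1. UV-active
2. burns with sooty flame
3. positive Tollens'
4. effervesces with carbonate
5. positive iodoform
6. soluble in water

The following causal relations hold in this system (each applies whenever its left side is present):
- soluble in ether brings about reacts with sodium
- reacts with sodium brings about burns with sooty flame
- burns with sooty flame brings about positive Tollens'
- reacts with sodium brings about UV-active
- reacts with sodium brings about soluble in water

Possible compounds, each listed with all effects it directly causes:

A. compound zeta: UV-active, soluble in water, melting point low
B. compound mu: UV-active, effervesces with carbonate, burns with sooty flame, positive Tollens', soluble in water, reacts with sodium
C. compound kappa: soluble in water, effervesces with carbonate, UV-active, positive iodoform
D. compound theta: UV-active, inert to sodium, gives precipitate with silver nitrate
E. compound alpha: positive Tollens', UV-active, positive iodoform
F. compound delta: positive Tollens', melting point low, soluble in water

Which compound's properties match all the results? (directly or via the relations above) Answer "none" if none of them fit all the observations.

For each candidate, compare predicted effects to what was observed:
(A) compound zeta — does not account for burns with sooty flame, positive Tollens', effervesces with carbonate, positive iodoform
(B) compound mu — UV-active ✓; burns with sooty flame ✓; positive Tollens' ✓; effervesces with carbonate ✓; positive iodoform ✗; soluble in water ✓
(C) compound kappa — does not account for burns with sooty flame, positive Tollens'
(D) compound theta — does not account for burns with sooty flame, positive Tollens', effervesces with carbonate, positive iodoform, soluble in water
(E) compound alpha — does not account for burns with sooty flame, effervesces with carbonate, soluble in water
(F) compound delta — UV-active ✗; burns with sooty flame ✗; positive Tollens' ✓; effervesces with carbonate ✗; positive iodoform ✗; soluble in water ✓
No candidate is consistent with all observations.

none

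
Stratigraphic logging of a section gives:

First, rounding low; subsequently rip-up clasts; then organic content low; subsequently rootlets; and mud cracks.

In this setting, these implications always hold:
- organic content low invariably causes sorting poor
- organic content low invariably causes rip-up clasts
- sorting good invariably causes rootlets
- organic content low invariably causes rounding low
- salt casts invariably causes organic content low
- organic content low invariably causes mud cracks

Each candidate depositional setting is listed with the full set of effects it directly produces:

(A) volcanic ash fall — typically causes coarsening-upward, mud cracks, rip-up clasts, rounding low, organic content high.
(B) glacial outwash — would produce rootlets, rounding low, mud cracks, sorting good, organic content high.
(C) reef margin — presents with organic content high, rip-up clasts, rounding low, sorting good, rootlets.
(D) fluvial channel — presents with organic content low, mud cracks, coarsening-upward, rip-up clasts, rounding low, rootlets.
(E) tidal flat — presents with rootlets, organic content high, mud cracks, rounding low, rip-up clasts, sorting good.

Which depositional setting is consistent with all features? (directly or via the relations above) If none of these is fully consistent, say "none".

D

Checking each candidate against the observations:
(A) volcanic ash fall — rounding low ✓; rip-up clasts ✓; organic content low ✗; rootlets ✗; mud cracks ✓
(B) glacial outwash — rounding low ✓; rip-up clasts ✗; organic content low ✗; rootlets ✓; mud cracks ✓
(C) reef margin — rounding low ✓; rip-up clasts ✓; organic content low ✗; rootlets ✓; mud cracks ✗
(D) fluvial channel — accounts for every observation
(E) tidal flat — rounding low ✓; rip-up clasts ✓; organic content low ✗; rootlets ✓; mud cracks ✓
(D) alone accounts for all the evidence.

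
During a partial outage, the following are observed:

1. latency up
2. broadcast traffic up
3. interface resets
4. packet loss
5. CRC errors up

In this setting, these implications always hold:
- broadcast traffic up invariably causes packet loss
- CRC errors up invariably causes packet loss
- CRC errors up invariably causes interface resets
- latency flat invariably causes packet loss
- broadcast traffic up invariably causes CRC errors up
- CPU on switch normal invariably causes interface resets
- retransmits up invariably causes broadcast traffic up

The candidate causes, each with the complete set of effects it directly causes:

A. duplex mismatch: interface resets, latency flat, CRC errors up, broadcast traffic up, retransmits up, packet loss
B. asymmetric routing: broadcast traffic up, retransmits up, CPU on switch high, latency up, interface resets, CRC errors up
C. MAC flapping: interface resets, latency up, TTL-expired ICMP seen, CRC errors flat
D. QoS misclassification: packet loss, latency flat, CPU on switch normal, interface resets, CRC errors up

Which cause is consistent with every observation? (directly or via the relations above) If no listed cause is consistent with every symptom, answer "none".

Testing each hypothesis:
(A) duplex mismatch — latency up miss; broadcast traffic up match; interface resets match; packet loss match; CRC errors up match
(B) asymmetric routing — latency up match; broadcast traffic up match; interface resets match; packet loss match (via broadcast traffic up → packet loss); CRC errors up match
(C) MAC flapping — latency up match; broadcast traffic up miss; interface resets match; packet loss miss; CRC errors up miss
(D) QoS misclassification — latency up miss; broadcast traffic up miss; interface resets match; packet loss match; CRC errors up match
(B) alone accounts for all the evidence.

B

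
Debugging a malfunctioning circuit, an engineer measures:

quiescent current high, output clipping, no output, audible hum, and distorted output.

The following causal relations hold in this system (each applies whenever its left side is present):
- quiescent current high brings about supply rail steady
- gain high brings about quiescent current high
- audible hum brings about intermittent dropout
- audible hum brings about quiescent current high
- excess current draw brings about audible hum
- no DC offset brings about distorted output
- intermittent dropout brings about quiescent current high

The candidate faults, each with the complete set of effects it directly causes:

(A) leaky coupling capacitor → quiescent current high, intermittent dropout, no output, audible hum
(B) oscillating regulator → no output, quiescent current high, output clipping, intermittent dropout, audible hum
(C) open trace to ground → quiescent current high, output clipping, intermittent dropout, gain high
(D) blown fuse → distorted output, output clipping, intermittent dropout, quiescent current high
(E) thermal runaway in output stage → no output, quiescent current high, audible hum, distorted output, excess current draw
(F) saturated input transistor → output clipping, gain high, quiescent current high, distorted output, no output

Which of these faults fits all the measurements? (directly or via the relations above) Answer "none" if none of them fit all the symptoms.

Testing each hypothesis:
(A) leaky coupling capacitor — quiescent current high yes; output clipping NO; no output yes; audible hum yes; distorted output NO
(B) oscillating regulator — quiescent current high yes; output clipping yes; no output yes; audible hum yes; distorted output NO
(C) open trace to ground — does not account for no output, audible hum, distorted output
(D) blown fuse — does not account for no output, audible hum
(E) thermal runaway in output stage — does not account for output clipping
(F) saturated input transistor — quiescent current high yes; output clipping yes; no output yes; audible hum NO; distorted output yes
No candidate is consistent with all observations.

none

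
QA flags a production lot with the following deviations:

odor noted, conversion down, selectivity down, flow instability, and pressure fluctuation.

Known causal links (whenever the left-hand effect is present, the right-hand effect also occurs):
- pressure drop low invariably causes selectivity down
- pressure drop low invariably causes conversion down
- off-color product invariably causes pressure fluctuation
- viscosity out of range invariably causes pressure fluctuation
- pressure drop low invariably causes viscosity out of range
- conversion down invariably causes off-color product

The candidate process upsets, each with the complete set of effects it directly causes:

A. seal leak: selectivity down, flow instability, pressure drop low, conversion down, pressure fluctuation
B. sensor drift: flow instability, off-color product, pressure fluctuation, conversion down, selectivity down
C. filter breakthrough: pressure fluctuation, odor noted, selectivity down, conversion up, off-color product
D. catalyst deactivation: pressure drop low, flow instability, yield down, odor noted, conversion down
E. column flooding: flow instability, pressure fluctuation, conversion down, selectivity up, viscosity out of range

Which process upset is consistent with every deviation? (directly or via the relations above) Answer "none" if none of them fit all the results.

Checking each candidate against the observations:
(A) seal leak — does not account for odor noted
(B) sensor drift — does not account for odor noted
(C) filter breakthrough — odor noted ✓; conversion down ✗; selectivity down ✓; flow instability ✗; pressure fluctuation ✓
(D) catalyst deactivation — accounts for every observation (selectivity down via pressure drop low → selectivity down)
(E) column flooding — fails on odor noted, selectivity down (predicts selectivity up, not selectivity down)
Only (D) is consistent with every observation.

D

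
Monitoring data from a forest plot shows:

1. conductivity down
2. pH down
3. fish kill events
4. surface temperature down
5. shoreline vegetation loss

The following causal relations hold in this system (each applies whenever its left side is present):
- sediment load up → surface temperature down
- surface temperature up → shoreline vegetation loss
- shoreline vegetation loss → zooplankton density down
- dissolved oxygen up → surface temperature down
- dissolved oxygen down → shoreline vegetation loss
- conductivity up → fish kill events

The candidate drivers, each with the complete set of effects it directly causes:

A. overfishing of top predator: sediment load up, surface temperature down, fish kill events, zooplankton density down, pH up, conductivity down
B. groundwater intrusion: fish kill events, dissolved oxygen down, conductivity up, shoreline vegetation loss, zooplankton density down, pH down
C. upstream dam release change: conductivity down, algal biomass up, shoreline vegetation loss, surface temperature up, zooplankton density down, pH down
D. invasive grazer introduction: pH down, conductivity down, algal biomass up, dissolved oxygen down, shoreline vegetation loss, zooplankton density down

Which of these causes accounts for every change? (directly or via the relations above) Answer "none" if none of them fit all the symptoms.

Testing each hypothesis:
(A) overfishing of top predator — conductivity down ✓; pH down ✗; fish kill events ✓; surface temperature down ✓; shoreline vegetation loss ✗
(B) groundwater intrusion — conductivity down ✗; pH down ✓; fish kill events ✓; surface temperature down ✗; shoreline vegetation loss ✓
(C) upstream dam release change — conductivity down ✓; pH down ✓; fish kill events ✗; surface temperature down ✗; shoreline vegetation loss ✓
(D) invasive grazer introduction — does not account for fish kill events, surface temperature down
Every candidate fails on at least one observation.

none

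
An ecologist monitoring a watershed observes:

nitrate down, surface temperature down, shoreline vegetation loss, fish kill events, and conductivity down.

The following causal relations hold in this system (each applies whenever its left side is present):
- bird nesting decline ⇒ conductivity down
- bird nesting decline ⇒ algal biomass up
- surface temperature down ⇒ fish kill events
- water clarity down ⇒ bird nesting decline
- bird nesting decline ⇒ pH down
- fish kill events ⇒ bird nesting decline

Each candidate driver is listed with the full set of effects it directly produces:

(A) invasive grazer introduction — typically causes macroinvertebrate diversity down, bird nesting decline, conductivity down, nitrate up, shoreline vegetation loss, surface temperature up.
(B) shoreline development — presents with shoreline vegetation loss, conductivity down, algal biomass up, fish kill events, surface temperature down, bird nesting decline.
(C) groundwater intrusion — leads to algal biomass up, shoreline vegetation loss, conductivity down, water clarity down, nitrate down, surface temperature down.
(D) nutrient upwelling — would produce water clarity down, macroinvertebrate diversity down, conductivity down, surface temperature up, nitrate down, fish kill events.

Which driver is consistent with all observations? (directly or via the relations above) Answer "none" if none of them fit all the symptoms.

C

For each candidate, compare predicted effects to what was observed:
(A) invasive grazer introduction — nitrate down ✗; surface temperature down ✗; shoreline vegetation loss ✓; fish kill events ✗; conductivity down ✓
(B) shoreline development — nitrate down ✗; surface temperature down ✓; shoreline vegetation loss ✓; fish kill events ✓; conductivity down ✓
(C) groundwater intrusion — accounts for every observation (fish kill events via surface temperature down → fish kill events)
(D) nutrient upwelling — nitrate down ✓; surface temperature down ✗; shoreline vegetation loss ✗; fish kill events ✓; conductivity down ✓
(C) is the only candidate with no mismatches.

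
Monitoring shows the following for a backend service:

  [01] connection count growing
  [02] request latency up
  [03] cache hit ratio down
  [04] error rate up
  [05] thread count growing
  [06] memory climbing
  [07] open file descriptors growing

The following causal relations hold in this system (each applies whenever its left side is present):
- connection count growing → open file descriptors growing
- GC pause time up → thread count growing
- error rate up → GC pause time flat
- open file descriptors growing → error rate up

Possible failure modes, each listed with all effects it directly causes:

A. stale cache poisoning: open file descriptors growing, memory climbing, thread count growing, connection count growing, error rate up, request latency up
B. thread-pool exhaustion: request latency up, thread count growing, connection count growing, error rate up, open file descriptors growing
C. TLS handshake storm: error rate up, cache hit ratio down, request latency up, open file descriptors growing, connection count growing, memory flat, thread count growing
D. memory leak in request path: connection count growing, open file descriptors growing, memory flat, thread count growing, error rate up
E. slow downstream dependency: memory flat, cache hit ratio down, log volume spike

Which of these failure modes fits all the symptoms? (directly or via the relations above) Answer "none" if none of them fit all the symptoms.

none

Per-candidate check:
(A) stale cache poisoning — does not account for cache hit ratio down
(B) thread-pool exhaustion — does not account for cache hit ratio down, memory climbing
(C) TLS handshake storm — fails on memory climbing (predicts memory flat, not memory climbing)
(D) memory leak in request path — connection count growing yes; request latency up NO; cache hit ratio down NO; error rate up yes; thread count growing yes; memory climbing NO; open file descriptors growing yes
(E) slow downstream dependency — connection count growing NO; request latency up NO; cache hit ratio down yes; error rate up NO; thread count growing NO; memory climbing NO; open file descriptors growing NO
None of the listed candidates fits everything.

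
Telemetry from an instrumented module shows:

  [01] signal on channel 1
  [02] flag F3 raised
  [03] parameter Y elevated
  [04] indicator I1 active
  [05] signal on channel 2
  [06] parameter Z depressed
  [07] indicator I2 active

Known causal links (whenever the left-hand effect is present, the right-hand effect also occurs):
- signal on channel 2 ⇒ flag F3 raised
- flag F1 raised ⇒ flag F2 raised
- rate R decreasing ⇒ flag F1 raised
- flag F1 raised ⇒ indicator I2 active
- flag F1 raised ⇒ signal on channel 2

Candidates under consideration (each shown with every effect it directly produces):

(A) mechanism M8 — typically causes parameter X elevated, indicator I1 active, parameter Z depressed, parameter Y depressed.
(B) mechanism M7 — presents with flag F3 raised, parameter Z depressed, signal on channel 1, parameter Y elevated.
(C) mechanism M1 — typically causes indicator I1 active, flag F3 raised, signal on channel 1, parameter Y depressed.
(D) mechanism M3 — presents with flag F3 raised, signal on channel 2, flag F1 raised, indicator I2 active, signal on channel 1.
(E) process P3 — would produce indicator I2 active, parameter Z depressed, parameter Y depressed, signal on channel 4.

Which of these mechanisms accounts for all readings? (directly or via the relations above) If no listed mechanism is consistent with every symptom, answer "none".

Checking each candidate against the observations:
(A) mechanism M8 — fails on signal on channel 1, flag F3 raised, parameter Y elevated, signal on channel 2, indicator I2 active (predicts parameter Y depressed, not parameter Y elevated)
(B) mechanism M7 — signal on channel 1 match; flag F3 raised match; parameter Y elevated match; indicator I1 active miss; signal on channel 2 miss; parameter Z depressed match; indicator I2 active miss
(C) mechanism M1 — fails on parameter Y elevated, signal on channel 2, parameter Z depressed, indicator I2 active (predicts parameter Y depressed, not parameter Y elevated)
(D) mechanism M3 — does not account for parameter Y elevated, indicator I1 active, parameter Z depressed
(E) process P3 — fails on signal on channel 1, flag F3 raised, parameter Y elevated, indicator I1 active, signal on channel 2 (predicts parameter Y depressed, not parameter Y elevated)
None of the listed candidates fits everything.

none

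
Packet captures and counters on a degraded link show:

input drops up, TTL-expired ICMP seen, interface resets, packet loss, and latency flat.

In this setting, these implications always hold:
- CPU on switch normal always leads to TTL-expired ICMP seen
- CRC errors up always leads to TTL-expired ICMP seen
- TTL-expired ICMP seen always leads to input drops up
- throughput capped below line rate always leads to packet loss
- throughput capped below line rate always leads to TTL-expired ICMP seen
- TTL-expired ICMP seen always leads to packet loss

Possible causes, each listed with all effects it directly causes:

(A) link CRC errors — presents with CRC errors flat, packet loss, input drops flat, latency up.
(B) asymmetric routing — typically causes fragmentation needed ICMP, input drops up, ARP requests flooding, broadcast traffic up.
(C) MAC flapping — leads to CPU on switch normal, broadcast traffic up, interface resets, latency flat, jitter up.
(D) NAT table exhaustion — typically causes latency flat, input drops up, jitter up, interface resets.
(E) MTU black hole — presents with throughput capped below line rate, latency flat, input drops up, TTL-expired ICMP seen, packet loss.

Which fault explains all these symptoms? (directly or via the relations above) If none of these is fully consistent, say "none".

C

Testing each hypothesis:
(A) link CRC errors — fails on input drops up, TTL-expired ICMP seen, interface resets, latency flat (predicts input drops flat, not input drops up; predicts latency up, not latency flat)
(B) asymmetric routing — input drops up yes; TTL-expired ICMP seen NO; interface resets NO; packet loss NO; latency flat NO
(C) MAC flapping — accounts for every observation (input drops up through CPU on switch normal → TTL-expired ICMP seen → input drops up)
(D) NAT table exhaustion — input drops up yes; TTL-expired ICMP seen NO; interface resets yes; packet loss NO; latency flat yes
(E) MTU black hole — does not account for interface resets
(C) is the only candidate with no mismatches.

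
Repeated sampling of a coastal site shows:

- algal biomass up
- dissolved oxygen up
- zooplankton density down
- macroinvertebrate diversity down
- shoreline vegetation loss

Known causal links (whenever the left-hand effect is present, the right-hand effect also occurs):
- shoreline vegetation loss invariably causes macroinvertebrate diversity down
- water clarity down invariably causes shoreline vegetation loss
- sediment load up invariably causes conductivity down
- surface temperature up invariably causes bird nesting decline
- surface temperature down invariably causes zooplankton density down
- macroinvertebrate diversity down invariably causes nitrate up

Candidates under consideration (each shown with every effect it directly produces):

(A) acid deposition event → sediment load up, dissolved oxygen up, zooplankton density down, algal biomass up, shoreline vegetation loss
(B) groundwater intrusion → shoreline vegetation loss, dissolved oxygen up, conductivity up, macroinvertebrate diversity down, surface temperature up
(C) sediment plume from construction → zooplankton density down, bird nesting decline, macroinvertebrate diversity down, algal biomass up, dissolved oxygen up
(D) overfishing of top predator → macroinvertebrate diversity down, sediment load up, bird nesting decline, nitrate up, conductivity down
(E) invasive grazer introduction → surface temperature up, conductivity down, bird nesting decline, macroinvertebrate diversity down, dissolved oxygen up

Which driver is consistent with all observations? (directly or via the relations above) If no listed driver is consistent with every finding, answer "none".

A

Per-candidate check:
(A) acid deposition event — algal biomass up ✓; dissolved oxygen up ✓; zooplankton density down ✓; macroinvertebrate diversity down ✓ (via shoreline vegetation loss → macroinvertebrate diversity down); shoreline vegetation loss ✓
(B) groundwater intrusion — does not account for algal biomass up, zooplankton density down
(C) sediment plume from construction — algal biomass up ✓; dissolved oxygen up ✓; zooplankton density down ✓; macroinvertebrate diversity down ✓; shoreline vegetation loss ✗
(D) overfishing of top predator — does not account for algal biomass up, dissolved oxygen up, zooplankton density down, shoreline vegetation loss
(E) invasive grazer introduction — algal biomass up ✗; dissolved oxygen up ✓; zooplankton density down ✗; macroinvertebrate diversity down ✓; shoreline vegetation loss ✗
Only (A) is consistent with every observation.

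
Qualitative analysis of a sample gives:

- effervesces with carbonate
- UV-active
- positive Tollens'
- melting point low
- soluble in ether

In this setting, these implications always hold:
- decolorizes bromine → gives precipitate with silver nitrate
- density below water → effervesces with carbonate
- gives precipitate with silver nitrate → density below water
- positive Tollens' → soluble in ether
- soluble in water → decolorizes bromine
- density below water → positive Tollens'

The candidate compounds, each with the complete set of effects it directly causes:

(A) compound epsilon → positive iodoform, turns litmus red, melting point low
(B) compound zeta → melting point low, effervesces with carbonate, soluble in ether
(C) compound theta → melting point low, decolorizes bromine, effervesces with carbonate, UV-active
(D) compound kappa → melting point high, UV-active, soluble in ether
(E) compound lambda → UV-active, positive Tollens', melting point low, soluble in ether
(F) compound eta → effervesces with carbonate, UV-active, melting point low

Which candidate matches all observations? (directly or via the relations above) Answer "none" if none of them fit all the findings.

C

Testing each hypothesis:
(A) compound epsilon — does not account for effervesces with carbonate, UV-active, positive Tollens', soluble in ether
(B) compound zeta — does not account for UV-active, positive Tollens'
(C) compound theta — accounts for every observation (positive Tollens' through decolorizes bromine → gives precipitate with silver nitrate → density below water → positive Tollens')
(D) compound kappa — fails on effervesces with carbonate, positive Tollens', melting point low (predicts melting point high, not melting point low)
(E) compound lambda — does not account for effervesces with carbonate
(F) compound eta — does not account for positive Tollens', soluble in ether
Only (C) is consistent with every observation.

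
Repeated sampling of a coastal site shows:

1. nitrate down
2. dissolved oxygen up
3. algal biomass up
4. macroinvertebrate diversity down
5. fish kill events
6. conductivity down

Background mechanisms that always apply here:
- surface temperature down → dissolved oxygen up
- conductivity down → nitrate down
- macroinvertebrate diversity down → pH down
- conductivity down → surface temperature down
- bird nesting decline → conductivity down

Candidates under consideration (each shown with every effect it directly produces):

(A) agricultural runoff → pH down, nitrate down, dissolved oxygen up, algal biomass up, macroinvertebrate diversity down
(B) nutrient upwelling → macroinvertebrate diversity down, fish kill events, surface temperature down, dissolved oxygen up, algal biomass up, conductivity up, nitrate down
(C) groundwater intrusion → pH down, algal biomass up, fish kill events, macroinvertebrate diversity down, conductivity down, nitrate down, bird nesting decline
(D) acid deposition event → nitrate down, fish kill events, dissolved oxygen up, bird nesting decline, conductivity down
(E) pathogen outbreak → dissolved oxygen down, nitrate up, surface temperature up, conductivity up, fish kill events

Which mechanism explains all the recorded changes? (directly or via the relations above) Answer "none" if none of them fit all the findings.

For each candidate, compare predicted effects to what was observed:
(A) agricultural runoff — does not account for fish kill events, conductivity down
(B) nutrient upwelling — nitrate down yes; dissolved oxygen up yes; algal biomass up yes; macroinvertebrate diversity down yes; fish kill events yes; conductivity down NO
(C) groundwater intrusion — nitrate down yes; dissolved oxygen up yes (by conductivity down → surface temperature down → dissolved oxygen up); algal biomass up yes; macroinvertebrate diversity down yes; fish kill events yes; conductivity down yes
(D) acid deposition event — nitrate down yes; dissolved oxygen up yes; algal biomass up NO; macroinvertebrate diversity down NO; fish kill events yes; conductivity down yes
(E) pathogen outbreak — nitrate down NO; dissolved oxygen up NO; algal biomass up NO; macroinvertebrate diversity down NO; fish kill events yes; conductivity down NO
(C) alone accounts for all the evidence.

C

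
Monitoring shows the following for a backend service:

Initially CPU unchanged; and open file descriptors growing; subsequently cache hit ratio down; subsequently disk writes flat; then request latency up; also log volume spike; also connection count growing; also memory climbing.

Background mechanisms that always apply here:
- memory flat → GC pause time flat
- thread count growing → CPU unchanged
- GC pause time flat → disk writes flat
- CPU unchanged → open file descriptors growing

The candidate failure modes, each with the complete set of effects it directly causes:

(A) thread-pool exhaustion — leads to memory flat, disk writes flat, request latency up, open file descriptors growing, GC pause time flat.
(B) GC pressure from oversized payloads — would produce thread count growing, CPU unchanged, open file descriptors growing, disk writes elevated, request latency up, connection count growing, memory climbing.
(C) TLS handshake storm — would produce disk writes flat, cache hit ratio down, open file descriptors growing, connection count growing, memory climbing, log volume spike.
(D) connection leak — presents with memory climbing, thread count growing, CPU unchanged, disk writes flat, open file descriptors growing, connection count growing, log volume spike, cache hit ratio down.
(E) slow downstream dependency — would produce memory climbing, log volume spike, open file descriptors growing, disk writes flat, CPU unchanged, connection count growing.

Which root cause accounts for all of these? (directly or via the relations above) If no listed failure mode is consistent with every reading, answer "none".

Testing each hypothesis:
(A) thread-pool exhaustion — fails on CPU unchanged, cache hit ratio down, log volume spike, connection count growing, memory climbing (predicts memory flat, not memory climbing)
(B) GC pressure from oversized payloads — CPU unchanged match; open file descriptors growing match; cache hit ratio down miss; disk writes flat miss; request latency up match; log volume spike miss; connection count growing match; memory climbing match
(C) TLS handshake storm — CPU unchanged miss; open file descriptors growing match; cache hit ratio down match; disk writes flat match; request latency up miss; log volume spike match; connection count growing match; memory climbing match
(D) connection leak — CPU unchanged match; open file descriptors growing match; cache hit ratio down match; disk writes flat match; request latency up miss; log volume spike match; connection count growing match; memory climbing match
(E) slow downstream dependency — CPU unchanged match; open file descriptors growing match; cache hit ratio down miss; disk writes flat match; request latency up miss; log volume spike match; connection count growing match; memory climbing match
None of the listed candidates fits everything.

none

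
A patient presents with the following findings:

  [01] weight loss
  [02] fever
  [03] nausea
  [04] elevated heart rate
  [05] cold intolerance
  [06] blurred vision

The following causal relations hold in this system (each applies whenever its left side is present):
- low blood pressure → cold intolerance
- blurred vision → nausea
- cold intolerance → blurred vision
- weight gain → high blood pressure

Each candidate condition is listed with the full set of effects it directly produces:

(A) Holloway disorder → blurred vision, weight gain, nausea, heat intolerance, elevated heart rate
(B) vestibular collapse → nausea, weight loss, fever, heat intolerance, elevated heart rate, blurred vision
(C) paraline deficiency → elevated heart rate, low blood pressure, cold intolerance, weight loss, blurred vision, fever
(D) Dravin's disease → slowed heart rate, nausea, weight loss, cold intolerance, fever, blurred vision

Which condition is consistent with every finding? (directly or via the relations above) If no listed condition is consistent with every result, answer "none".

Testing each hypothesis:
(A) Holloway disorder — fails on weight loss, fever, cold intolerance (predicts weight gain, not weight loss; predicts heat intolerance, not cold intolerance)
(B) vestibular collapse — weight loss +; fever +; nausea +; elevated heart rate +; cold intolerance -; blurred vision +
(C) paraline deficiency — accounts for every observation (nausea by blurred vision → nausea)
(D) Dravin's disease — weight loss +; fever +; nausea +; elevated heart rate -; cold intolerance +; blurred vision +
Only (C) is consistent with every observation.

C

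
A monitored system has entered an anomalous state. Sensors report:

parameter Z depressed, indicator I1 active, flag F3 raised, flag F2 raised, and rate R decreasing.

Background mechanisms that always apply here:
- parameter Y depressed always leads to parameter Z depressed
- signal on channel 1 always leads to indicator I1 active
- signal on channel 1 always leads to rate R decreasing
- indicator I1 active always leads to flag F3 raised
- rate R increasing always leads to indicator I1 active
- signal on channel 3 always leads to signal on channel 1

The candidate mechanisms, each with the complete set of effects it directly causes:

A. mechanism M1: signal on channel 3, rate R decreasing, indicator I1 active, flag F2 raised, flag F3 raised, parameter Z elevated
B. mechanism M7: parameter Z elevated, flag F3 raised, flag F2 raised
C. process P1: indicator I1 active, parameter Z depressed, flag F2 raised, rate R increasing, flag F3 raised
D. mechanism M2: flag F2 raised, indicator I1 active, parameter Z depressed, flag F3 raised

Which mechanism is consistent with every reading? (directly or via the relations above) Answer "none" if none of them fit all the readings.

For each candidate, compare predicted effects to what was observed:
(A) mechanism M1 — fails on parameter Z depressed (predicts parameter Z elevated, not parameter Z depressed)
(B) mechanism M7 — parameter Z depressed NO; indicator I1 active NO; flag F3 raised yes; flag F2 raised yes; rate R decreasing NO
(C) process P1 — parameter Z depressed yes; indicator I1 active yes; flag F3 raised yes; flag F2 raised yes; rate R decreasing NO
(D) mechanism M2 — parameter Z depressed yes; indicator I1 active yes; flag F3 raised yes; flag F2 raised yes; rate R decreasing NO
None of the listed candidates fits everything.

none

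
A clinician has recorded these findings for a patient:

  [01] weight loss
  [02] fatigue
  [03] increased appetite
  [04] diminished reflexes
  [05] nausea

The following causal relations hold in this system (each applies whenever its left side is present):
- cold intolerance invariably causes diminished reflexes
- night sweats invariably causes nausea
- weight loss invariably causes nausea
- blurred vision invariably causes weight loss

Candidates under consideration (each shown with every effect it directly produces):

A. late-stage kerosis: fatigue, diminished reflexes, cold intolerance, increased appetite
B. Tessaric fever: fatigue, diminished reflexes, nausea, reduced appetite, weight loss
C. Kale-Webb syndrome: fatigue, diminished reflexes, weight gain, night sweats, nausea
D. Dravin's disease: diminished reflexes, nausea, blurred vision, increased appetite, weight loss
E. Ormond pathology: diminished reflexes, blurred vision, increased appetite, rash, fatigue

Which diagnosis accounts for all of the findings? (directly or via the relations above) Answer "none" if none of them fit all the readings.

Testing each hypothesis:
(A) late-stage kerosis — does not account for weight loss, nausea
(B) Tessaric fever — fails on increased appetite (predicts reduced appetite, not increased appetite)
(C) Kale-Webb syndrome — fails on weight loss, increased appetite (predicts weight gain, not weight loss)
(D) Dravin's disease — does not account for fatigue
(E) Ormond pathology — weight loss match (via blurred vision → weight loss); fatigue match; increased appetite match; diminished reflexes match; nausea match (via blurred vision → weight loss → nausea)
Only (E) is consistent with every observation.

E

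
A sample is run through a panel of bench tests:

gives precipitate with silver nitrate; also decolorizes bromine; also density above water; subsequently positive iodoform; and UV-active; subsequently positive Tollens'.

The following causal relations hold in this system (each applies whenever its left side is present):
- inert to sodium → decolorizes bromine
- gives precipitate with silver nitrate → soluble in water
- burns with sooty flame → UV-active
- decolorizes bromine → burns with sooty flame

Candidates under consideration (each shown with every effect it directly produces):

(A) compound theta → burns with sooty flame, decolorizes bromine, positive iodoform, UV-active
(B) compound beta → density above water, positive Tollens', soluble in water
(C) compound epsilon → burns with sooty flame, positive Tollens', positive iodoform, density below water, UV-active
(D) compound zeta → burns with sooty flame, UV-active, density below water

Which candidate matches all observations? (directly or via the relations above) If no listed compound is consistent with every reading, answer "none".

Checking each candidate against the observations:
(A) compound theta — gives precipitate with silver nitrate -; decolorizes bromine +; density above water -; positive iodoform +; UV-active +; positive Tollens' -
(B) compound beta — does not account for gives precipitate with silver nitrate, decolorizes bromine, positive iodoform, UV-active
(C) compound epsilon — fails on gives precipitate with silver nitrate, decolorizes bromine, density above water (predicts density below water, not density above water)
(D) compound zeta — gives precipitate with silver nitrate -; decolorizes bromine -; density above water -; positive iodoform -; UV-active +; positive Tollens' -
None of the listed candidates fits everything.

none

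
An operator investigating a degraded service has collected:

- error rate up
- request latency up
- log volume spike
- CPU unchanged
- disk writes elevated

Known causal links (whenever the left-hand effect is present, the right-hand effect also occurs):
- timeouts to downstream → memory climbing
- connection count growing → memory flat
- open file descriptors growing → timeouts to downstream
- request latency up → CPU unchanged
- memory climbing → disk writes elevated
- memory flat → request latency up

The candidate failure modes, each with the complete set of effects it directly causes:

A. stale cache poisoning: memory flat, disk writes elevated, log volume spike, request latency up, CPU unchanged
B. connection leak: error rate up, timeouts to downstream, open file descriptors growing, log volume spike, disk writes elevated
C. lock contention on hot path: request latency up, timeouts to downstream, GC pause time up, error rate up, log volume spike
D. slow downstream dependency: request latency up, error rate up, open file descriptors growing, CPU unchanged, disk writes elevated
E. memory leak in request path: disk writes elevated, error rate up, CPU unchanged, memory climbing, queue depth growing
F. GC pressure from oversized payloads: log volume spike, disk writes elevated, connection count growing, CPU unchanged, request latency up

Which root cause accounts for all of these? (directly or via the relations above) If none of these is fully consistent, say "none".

C

For each candidate, compare predicted effects to what was observed:
(A) stale cache poisoning — does not account for error rate up
(B) connection leak — error rate up +; request latency up -; log volume spike +; CPU unchanged -; disk writes elevated +
(C) lock contention on hot path — accounts for every observation (CPU unchanged through request latency up → CPU unchanged)
(D) slow downstream dependency — error rate up +; request latency up +; log volume spike -; CPU unchanged +; disk writes elevated +
(E) memory leak in request path — error rate up +; request latency up -; log volume spike -; CPU unchanged +; disk writes elevated +
(F) GC pressure from oversized payloads — error rate up -; request latency up +; log volume spike +; CPU unchanged +; disk writes elevated +
Only (C) is consistent with every observation.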